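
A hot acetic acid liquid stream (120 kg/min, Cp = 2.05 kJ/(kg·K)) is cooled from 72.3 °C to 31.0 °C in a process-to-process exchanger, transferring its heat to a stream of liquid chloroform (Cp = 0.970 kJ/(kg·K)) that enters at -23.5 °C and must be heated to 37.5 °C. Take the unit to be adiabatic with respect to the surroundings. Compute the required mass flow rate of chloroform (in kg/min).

Heat released by hot stream: Q = 120 × 2.05 × (72.3 − 31.0) = 10160 kJ/min
Energy balance on cold side (adiabatic exchanger): Q = ṁ_c·Cp_c·(T_c,out − T_c,in)
ṁ_c = 10160 / [0.970 × (37.5 − -23.5)] = 171.71 kg/min

ṁ_c = 172 kg/min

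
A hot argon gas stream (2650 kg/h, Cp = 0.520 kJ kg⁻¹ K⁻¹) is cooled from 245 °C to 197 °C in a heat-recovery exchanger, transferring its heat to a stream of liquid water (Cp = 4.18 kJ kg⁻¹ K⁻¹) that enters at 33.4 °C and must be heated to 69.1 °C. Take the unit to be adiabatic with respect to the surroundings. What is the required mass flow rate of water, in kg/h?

Heat released by hot stream: Q = 2650 × 0.520 × (245 − 197) = 66144 kJ/h
Energy balance on cold side (adiabatic exchanger): Q = ṁ_c·Cp_c·(T_c,out − T_c,in)
ṁ_c = 66144 / [4.18 × (69.1 − 33.4)] = 443.25 kg/h

ṁ_c = 443 kg/h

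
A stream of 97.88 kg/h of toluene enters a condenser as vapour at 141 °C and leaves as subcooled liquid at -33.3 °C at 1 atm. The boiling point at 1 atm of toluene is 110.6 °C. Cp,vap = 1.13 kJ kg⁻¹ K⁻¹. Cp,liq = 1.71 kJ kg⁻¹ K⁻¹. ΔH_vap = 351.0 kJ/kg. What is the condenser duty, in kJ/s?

Q_c = 17.2 kJ/s

vapour 141→110.6 °C: -34.352 kJ/kg
condensation at 110.6 °C: -351 kJ/kg
liquid 110.6→-33.3 °C: -246.07 kJ/kg
Δh = -34.352 + -351 + -246.07 = -631.42 kJ/kg
Q = ṁ·Δh = 97.88 kg/h × -631.42 kJ/kg = -61803 kJ/h
|Q| = 17.168 kW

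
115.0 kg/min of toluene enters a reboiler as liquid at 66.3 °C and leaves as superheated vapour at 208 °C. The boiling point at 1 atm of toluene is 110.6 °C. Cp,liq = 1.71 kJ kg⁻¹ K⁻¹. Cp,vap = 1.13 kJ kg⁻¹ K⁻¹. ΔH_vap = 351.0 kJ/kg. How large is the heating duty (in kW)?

liquid 66.3→110.6 °C: 75.753 kJ/kg
vaporisation at 110.6 °C: 351 kJ/kg
vapour 110.6→208 °C: 110.06 kJ/kg
Δh = 75.753 + 351 + 110.06 = 536.82 kJ/kg
Q = ṁ·Δh = 115.0 kg/min × 536.82 kJ/kg = 61734 kJ/min
|Q| = 1028.9 kW

Q = 1030 kW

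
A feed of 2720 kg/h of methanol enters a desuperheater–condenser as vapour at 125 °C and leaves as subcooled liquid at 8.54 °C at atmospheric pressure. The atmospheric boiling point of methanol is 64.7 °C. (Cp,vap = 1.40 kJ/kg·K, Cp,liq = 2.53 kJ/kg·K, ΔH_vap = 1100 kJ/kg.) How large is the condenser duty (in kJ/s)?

vapour 125→64.7 °C: -84.42 kJ/kg
condensation at 64.7 °C: -1100 kJ/kg
liquid 64.7→8.54 °C: -142.08 kJ/kg
Δh = -84.42 + -1100 + -142.08 = -1326.5 kJ/kg
Q = ṁ·Δh = 2720 kg/h × -1326.5 kJ/kg = -3.6081e+06 kJ/h
|Q| = 1002.2 kW

Q_c = 1000 kJ/s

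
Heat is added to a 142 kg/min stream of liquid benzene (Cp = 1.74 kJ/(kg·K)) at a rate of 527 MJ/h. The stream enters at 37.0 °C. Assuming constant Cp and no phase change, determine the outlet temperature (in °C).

Q = 527 MJ/h = 8783.3 kJ/min
ΔT = Q/(ṁ·Cp) = 8783.3/(142×1.74) = 35.549 K
T_out = 37.0 + 35.549 = 72.549 °C

T_out = 72.5 °C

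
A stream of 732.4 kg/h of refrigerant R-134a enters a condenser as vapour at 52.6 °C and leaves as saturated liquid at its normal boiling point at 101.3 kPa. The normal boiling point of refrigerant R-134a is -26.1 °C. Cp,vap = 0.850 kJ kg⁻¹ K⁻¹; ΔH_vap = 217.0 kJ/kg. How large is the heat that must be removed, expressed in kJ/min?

vapour 52.6→-26.1 °C: -66.895 kJ/kg
condensation at -26.1 °C: -217 kJ/kg
Δh = -66.895 + -217 = -283.89 kJ/kg
Q = ṁ·Δh = 732.4 kg/h × -283.89 kJ/kg = -207920 kJ/h
|Q| = 57.757 kW = 3465.4 kJ/min

Q_c = 3470 kJ/min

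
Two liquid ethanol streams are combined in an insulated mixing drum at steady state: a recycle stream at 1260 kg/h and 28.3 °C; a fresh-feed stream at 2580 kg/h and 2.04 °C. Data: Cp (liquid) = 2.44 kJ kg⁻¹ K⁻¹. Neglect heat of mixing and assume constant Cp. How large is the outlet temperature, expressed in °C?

No heat crosses the boundary, so H_out = H_in.
Σ ṁᵢCp,ᵢTᵢ = 1260×2.44×28.3 + 2580×2.44×2.04 = 99848
Σ ṁᵢCp,ᵢ = 1260×2.44 + 2580×2.44 = 9369.6
T_out = 99848 / 9369.6 = 10.657 °C

T_out = 10.7 °C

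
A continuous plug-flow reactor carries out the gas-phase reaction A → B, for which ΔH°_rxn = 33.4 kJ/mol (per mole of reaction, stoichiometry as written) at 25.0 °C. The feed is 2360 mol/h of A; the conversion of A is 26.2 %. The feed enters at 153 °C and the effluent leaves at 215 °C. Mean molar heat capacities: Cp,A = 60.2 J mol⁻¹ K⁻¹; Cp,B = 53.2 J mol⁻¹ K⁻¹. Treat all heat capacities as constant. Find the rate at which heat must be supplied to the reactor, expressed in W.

Q_in = 7950 W

Extent of reaction ξ = 0.262 × 2360 = 618.32 mol/h
Reaction term: ξ·ΔH°_rxn = 618.32 × 33.4 = 20652 kJ/h
Sensible, feed 153→25 °C: -18185 kJ/h
Outlet flows (mol/h): A 1741.7, B 618.32
Sensible, products 25→215 °C: 26171 kJ/h
Q = ΔH = 28638 kJ/h = 7.955 kW
Heat supplied = 7955 W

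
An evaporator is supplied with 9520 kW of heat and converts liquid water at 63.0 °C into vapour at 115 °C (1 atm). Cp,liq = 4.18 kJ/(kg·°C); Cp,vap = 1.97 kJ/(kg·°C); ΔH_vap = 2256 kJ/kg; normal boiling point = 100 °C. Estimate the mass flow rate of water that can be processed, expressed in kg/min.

ṁ = 234 kg/min

Δh = 4.18×(100−63.0) + 2256 + 1.97×(115−100) = 2440.2 kJ/kg
Q = 9520 kW = 9520 kJ/s = 571200 kJ/min
ṁ = Q/Δh = 571200 / 2440.2 = 234.08 kg/min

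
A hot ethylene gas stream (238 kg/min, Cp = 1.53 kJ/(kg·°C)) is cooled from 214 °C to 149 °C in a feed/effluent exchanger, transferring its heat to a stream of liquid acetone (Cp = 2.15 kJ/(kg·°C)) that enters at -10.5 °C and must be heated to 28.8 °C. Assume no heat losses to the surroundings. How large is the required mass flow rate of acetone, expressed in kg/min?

Heat released by hot stream: Q = 238 × 1.53 × (214 − 149) = 23669 kJ/min
Energy balance on cold side (adiabatic exchanger): Q = ṁ_c·Cp_c·(T_c,out − T_c,in)
ṁ_c = 23669 / [2.15 × (28.8 − -10.5)] = 280.12 kg/min

ṁ_c = 280 kg/min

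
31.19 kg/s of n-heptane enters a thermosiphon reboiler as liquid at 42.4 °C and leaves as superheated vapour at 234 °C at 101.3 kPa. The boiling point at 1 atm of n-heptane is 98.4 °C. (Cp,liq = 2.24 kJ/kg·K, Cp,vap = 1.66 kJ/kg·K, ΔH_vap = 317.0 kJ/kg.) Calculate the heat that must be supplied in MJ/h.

liquid 42.4→98.4 °C: 125.44 kJ/kg
vaporisation at 98.4 °C: 317 kJ/kg
vapour 98.4→234 °C: 225.1 kJ/kg
Δh = 125.44 + 317 + 225.1 = 667.54 kJ/kg
Q = ṁ·Δh = 31.19 kg/s × 667.54 kJ/kg = 20820 kJ/s
|Q| = 20820 kW = 74954 MJ/h

Q = 75000 MJ/h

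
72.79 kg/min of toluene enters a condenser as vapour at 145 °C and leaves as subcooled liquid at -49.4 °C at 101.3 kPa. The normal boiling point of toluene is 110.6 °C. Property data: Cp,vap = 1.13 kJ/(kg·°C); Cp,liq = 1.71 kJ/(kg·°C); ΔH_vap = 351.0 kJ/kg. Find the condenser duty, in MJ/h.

Q_c = 2900 MJ/h

vapour 145→110.6 °C: -38.872 kJ/kg
condensation at 110.6 °C: -351 kJ/kg
liquid 110.6→-49.4 °C: -273.6 kJ/kg
Δh = -38.872 + -351 + -273.6 = -663.47 kJ/kg
Q = ṁ·Δh = 72.79 kg/min × -663.47 kJ/kg = -48294 kJ/min
|Q| = 804.9 kW = 2897.6 MJ/h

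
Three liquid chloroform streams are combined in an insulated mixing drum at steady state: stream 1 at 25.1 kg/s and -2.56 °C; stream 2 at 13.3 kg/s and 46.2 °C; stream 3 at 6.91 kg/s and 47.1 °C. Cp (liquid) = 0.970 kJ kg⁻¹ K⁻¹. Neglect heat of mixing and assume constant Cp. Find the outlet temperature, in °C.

No heat crosses the boundary, so H_out = H_in.
T_out = Σ ṁᵢCp,ᵢTᵢ / Σ ṁᵢCp,ᵢ
      = 849.4 / 43.951 = 19.326 °C

T_out = 19.3 °C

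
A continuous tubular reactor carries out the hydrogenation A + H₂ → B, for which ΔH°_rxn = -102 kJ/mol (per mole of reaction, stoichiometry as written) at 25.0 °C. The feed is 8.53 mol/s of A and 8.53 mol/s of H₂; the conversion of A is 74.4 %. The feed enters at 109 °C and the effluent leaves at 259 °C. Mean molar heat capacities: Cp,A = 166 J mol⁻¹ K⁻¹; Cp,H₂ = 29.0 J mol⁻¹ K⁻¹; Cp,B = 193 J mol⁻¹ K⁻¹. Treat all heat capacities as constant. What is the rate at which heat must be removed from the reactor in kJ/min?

Q_out = 24000 kJ/min

Extent of reaction ξ = 0.744 × 8.53 = 6.3463 mol/s
Reaction term: ξ·ΔH°_rxn = 6.3463 × -102 = -647.32 kJ/s
Sensible, feed 109→25 °C: -139.72 kJ/s
Outlet flows (mol/s): A 2.1837, H₂ 2.1837, B 6.3463
Sensible, products 25→259 °C: 386.25 kJ/s
Q = ΔH = -400.79 kJ/s = -400.79 kW
Heat removed = 24048 kJ/min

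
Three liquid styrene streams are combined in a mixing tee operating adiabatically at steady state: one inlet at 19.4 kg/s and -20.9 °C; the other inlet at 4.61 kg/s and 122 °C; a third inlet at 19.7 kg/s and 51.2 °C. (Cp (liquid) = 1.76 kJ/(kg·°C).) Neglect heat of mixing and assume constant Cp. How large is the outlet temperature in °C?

Energy balance with Q = 0: Σ ṁᵢCp,ᵢ(T_out − Tᵢ) = 0
Σ ṁᵢCp,ᵢTᵢ = 19.4×1.76×-20.9 + 4.61×1.76×122 + 19.7×1.76×51.2 = 2051.5
Σ ṁᵢCp,ᵢ = 19.4×1.76 + 4.61×1.76 + 19.7×1.76 = 76.93
T_out = 2051.5 / 76.93 = 26.667 °C

T_out = 26.7 °C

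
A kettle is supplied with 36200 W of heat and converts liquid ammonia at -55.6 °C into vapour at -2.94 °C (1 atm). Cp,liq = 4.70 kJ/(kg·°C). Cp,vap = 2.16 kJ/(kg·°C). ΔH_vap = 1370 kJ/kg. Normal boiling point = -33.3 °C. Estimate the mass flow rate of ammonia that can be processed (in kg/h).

Δh = 4.70×(-33.3−-55.6) + 1370 + 2.16×(-2.94−-33.3) = 1540.4 kJ/kg
Q = 36200 W = 36.2 kJ/s = 130320 kJ/h
ṁ = Q/Δh = 130320 / 1540.4 = 84.602 kg/h

ṁ = 84.6 kg/h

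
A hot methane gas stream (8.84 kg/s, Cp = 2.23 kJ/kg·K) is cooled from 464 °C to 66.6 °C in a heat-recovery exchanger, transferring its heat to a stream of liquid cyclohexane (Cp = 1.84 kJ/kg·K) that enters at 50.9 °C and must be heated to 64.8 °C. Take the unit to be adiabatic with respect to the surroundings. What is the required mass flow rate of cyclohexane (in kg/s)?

ṁ_c = 306 kg/s

Heat released by hot stream: Q = 8.84 × 2.23 × (464 − 66.6) = 7834 kJ/s
Energy balance on cold side (adiabatic exchanger): Q = ṁ_c·Cp_c·(T_c,out − T_c,in)
ṁ_c = 7834 / [1.84 × (64.8 − 50.9)] = 306.3 kg/s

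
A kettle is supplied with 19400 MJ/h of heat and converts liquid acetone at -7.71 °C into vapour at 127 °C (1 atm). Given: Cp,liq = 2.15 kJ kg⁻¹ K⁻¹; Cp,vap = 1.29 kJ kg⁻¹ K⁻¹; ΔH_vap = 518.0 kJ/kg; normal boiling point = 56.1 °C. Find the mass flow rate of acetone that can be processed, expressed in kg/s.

Δh = 2.15×(56.1−-7.71) + 518.0 + 1.29×(127−56.1) = 746.65 kJ/kg
Q = 19400 MJ/h = 5388.9 kJ/s = 5388.9 kJ/s
ṁ = Q/Δh = 5388.9 / 746.65 = 7.2174 kg/s

ṁ = 7.22 kg/s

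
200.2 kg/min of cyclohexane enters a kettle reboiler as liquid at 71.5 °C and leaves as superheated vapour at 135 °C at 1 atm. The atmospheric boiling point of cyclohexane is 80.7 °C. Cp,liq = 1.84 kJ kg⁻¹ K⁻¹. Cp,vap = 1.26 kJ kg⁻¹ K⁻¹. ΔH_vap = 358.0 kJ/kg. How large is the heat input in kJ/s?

liquid 71.5→80.7 °C: 16.928 kJ/kg
vaporisation at 80.7 °C: 358 kJ/kg
vapour 80.7→135 °C: 68.418 kJ/kg
Δh = 16.928 + 358 + 68.418 = 443.35 kJ/kg
Q = ṁ·Δh = 200.2 kg/min × 443.35 kJ/kg = 88758 kJ/min
|Q| = 1479.3 kW

Q = 1480 kJ/s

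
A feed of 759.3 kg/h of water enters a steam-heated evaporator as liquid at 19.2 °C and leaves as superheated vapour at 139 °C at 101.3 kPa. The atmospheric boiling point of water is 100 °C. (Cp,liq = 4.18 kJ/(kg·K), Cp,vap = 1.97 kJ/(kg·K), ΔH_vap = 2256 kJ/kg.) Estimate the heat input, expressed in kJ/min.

Q = 33800 kJ/min

liquid 19.2→100 °C: 337.74 kJ/kg
vaporisation at 100 °C: 2256 kJ/kg
vapour 100→139 °C: 76.83 kJ/kg
Δh = 337.74 + 2256 + 76.83 = 2670.6 kJ/kg
Q = ṁ·Δh = 759.3 kg/h × 2670.6 kJ/kg = 2.0278e+06 kJ/h
|Q| = 563.27 kW = 33796 kJ/min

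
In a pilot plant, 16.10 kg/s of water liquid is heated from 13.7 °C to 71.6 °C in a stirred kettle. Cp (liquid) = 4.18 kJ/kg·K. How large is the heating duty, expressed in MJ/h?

Q = 14000 MJ/h

Q = ṁ·Cp·ΔT = 16.10 × 4.18 × (71.6 − 13.7) = 3896.6 kJ/s
Heating duty = 14028 MJ/h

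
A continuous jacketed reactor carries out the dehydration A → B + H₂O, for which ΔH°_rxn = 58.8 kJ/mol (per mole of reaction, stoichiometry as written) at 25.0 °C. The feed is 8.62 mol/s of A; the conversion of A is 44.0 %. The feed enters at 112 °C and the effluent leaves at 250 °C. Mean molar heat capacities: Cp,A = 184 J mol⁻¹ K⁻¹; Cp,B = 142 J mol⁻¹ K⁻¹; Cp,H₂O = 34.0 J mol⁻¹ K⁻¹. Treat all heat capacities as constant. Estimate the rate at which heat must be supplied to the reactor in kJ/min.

Extent of reaction ξ = 0.440 × 8.62 = 3.7928 mol/s
Reaction term: ξ·ΔH°_rxn = 3.7928 × 58.8 = 223.02 kJ/s
Sensible, feed 112→25 °C: -137.99 kJ/s
Outlet flows (mol/s): A 4.8272, B 3.7928, H₂O 3.7928
Sensible, products 25→250 °C: 350.04 kJ/s
Q = ΔH = 435.07 kJ/s = 435.07 kW
Heat supplied = 26104 kJ/min

Q_in = 26100 kJ/min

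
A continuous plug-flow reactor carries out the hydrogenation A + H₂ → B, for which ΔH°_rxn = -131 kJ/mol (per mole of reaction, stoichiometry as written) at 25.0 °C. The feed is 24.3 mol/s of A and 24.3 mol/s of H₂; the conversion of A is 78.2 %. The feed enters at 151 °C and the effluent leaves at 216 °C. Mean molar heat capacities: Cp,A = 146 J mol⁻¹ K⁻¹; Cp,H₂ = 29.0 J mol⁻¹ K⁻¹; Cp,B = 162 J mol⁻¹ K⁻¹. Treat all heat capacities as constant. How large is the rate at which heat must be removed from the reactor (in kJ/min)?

Extent of reaction ξ = 0.782 × 24.3 = 19.003 mol/s
Reaction term: ξ·ΔH°_rxn = 19.003 × -131 = -2489.3 kJ/s
Sensible, feed 151→25 °C: -535.82 kJ/s
Outlet flows (mol/s): A 5.2974, H₂ 5.2974, B 19.003
Sensible, products 25→216 °C: 765.04 kJ/s
Q = ΔH = -2260.1 kJ/s = -2260.1 kW
Heat removed = 135610 kJ/min

Q_out = 136000 kJ/min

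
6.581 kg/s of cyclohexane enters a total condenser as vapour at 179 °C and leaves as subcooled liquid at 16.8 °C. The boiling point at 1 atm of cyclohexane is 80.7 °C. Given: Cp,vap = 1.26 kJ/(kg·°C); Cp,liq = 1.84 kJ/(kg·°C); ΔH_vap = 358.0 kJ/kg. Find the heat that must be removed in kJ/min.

Q_c = 237000 kJ/min

vapour 179→80.7 °C: -123.86 kJ/kg
condensation at 80.7 °C: -358 kJ/kg
liquid 80.7→16.8 °C: -117.58 kJ/kg
Δh = -123.86 + -358 + -117.58 = -599.43 kJ/kg
Q = ṁ·Δh = 6.581 kg/s × -599.43 kJ/kg = -3944.9 kJ/s
|Q| = 3944.9 kW = 236690 kJ/min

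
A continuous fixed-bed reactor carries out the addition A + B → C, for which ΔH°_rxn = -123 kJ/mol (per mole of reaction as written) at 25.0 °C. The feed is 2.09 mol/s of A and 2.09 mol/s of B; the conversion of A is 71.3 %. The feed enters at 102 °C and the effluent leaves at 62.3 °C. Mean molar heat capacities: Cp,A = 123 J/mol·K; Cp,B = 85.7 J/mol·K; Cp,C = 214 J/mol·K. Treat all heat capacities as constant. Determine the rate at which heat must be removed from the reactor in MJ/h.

Q_out = 721 MJ/h

Extent of reaction ξ = 0.713 × 2.09 = 1.4902 mol/s
Reaction term: ξ·ΔH°_rxn = 1.4902 × -123 = -183.29 kJ/s
Sensible, feed 102→25 °C: -33.586 kJ/s
Outlet flows (mol/s): A 0.59983, B 0.59983, C 1.4902
Sensible, products 25→62.3 °C: 16.564 kJ/s
Q = ΔH = -200.31 kJ/s = -200.31 kW
Heat removed = 721.13 MJ/h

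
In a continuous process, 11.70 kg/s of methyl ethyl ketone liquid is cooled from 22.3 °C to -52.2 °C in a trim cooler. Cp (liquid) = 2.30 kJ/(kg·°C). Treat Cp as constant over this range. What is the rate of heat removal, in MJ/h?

Q = ṁ·Cp·ΔT = 11.70 × 2.30 × (-52.2 − 22.3) = -2004.8 kJ/s
Cooling duty = 7217.3 MJ/h

Q_c = 7220 MJ/h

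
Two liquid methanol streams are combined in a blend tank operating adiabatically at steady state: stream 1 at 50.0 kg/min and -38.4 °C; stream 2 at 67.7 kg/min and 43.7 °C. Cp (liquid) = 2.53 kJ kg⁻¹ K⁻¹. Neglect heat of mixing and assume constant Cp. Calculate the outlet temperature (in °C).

Energy balance with Q = 0: Σ ṁᵢCp,ᵢ(T_out − Tᵢ) = 0
Σ ṁᵢCp,ᵢTᵢ = 50.0×2.53×-38.4 + 67.7×2.53×43.7 = 2627.4
Σ ṁᵢCp,ᵢ = 50.0×2.53 + 67.7×2.53 = 297.78
T_out = 2627.4 / 297.78 = 8.8232 °C

T_out = 8.82 °C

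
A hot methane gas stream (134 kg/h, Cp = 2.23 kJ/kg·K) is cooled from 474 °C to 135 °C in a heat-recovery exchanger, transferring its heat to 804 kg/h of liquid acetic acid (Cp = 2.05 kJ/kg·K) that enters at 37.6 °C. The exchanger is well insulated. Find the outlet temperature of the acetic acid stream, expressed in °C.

Heat released by hot stream: Q = 134 × 2.23 × (474 − 135) = 101300 kJ/h
Energy balance on cold side (adiabatic exchanger): Q = ṁ_c·Cp_c·(T_c,out − T_c,in)
T_c,out = 37.6 + 101300/(804 × 2.05) = 99.061 °C

T_c,out = 99.1 °C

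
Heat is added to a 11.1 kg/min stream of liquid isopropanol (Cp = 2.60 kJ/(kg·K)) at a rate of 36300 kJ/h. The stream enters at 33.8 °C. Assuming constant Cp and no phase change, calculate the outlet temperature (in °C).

T_out = 54.8 °C

Q = 36300 kJ/h = 605 kJ/min
ΔT = Q/(ṁ·Cp) = 605/(11.1×2.60) = 20.963 K
T_out = 33.8 + 20.963 = 54.763 °C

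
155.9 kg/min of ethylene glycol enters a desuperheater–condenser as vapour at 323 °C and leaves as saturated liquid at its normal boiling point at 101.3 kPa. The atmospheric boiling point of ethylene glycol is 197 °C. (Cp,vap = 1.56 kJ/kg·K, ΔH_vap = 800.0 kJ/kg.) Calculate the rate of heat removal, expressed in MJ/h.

Q_c = 9320 MJ/h

vapour 323→197 °C: -196.56 kJ/kg
condensation at 197 °C: -800 kJ/kg
Δh = -196.56 + -800 = -996.56 kJ/kg
Q = ṁ·Δh = 155.9 kg/min × -996.56 kJ/kg = -155360 kJ/min
|Q| = 2589.4 kW = 9321.8 MJ/h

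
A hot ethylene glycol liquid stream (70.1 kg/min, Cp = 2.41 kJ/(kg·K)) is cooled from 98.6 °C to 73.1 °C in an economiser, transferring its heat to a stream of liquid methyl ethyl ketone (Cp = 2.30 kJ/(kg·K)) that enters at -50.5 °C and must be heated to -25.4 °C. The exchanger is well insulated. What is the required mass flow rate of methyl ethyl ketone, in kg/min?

ṁ_c = 74.6 kg/min

Heat released by hot stream: Q = 70.1 × 2.41 × (98.6 − 73.1) = 4308 kJ/min
Energy balance on cold side (adiabatic exchanger): Q = ṁ_c·Cp_c·(T_c,out − T_c,in)
ṁ_c = 4308 / [2.30 × (-25.4 − -50.5)] = 74.623 kg/min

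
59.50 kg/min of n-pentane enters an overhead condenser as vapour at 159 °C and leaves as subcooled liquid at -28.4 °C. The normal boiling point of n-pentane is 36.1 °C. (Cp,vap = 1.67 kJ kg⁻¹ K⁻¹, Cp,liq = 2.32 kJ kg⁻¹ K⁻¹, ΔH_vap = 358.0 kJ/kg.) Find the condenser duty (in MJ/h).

Q_c = 2540 MJ/h

vapour 159→36.1 °C: -205.24 kJ/kg
condensation at 36.1 °C: -358 kJ/kg
liquid 36.1→-28.4 °C: -149.64 kJ/kg
Δh = -205.24 + -358 + -149.64 = -712.88 kJ/kg
Q = ṁ·Δh = 59.50 kg/min × -712.88 kJ/kg = -42417 kJ/min
|Q| = 706.94 kW = 2545 MJ/h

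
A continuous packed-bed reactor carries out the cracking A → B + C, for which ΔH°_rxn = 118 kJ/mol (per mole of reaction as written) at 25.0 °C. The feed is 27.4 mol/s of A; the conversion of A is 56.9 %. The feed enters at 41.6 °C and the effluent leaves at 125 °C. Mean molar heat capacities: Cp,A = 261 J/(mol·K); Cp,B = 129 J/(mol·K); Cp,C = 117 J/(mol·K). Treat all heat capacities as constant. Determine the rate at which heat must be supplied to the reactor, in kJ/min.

Extent of reaction ξ = 0.569 × 27.4 = 15.591 mol/s
Reaction term: ξ·ΔH°_rxn = 15.591 × 118 = 1839.7 kJ/s
Sensible, feed 41.6→25 °C: -118.71 kJ/s
Outlet flows (mol/s): A 11.809, B 15.591, C 15.591
Sensible, products 25→125 °C: 691.75 kJ/s
Q = ΔH = 2412.7 kJ/s = 2412.7 kW
Heat supplied = 144760 kJ/min

Q_in = 145000 kJ/min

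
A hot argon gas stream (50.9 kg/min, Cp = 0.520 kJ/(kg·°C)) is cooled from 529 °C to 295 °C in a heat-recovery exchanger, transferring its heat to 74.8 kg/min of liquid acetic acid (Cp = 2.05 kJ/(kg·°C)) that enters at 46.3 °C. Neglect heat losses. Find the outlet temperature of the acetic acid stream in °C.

Heat released by hot stream: Q = 50.9 × 0.520 × (529 − 295) = 6193.5 kJ/min
Energy balance on cold side (adiabatic exchanger): Q = ṁ_c·Cp_c·(T_c,out − T_c,in)
T_c,out = 46.3 + 6193.5/(74.8 × 2.05) = 86.691 °C

T_c,out = 86.7 °C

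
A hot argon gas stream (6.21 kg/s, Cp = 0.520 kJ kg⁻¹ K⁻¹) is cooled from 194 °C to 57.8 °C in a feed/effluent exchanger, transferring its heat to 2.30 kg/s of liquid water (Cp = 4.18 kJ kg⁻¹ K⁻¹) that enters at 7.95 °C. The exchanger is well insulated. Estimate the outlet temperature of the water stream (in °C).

T_c,out = 53.7 °C

Heat released by hot stream: Q = 6.21 × 0.520 × (194 − 57.8) = 439.82 kJ/s
Energy balance on cold side (adiabatic exchanger): Q = ṁ_c·Cp_c·(T_c,out − T_c,in)
T_c,out = 7.95 + 439.82/(2.30 × 4.18) = 53.698 °C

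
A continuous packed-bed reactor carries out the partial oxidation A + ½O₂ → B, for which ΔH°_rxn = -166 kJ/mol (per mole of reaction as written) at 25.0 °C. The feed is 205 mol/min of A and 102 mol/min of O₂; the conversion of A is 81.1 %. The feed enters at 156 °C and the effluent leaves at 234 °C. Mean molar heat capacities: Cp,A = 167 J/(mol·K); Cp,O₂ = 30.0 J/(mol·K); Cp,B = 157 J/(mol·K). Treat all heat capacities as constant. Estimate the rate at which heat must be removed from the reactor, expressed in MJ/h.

Q_out = 1530 MJ/h

Extent of reaction ξ = 0.811 × 205 = 166.26 mol/min
Reaction term: ξ·ΔH°_rxn = 166.26 × -166 = -27598 kJ/min
Sensible, feed 156→25 °C: -4885.6 kJ/min
Outlet flows (mol/min): A 38.745, O₂ 18.872, B 166.26
Sensible, products 25→234 °C: 6926 kJ/min
Q = ΔH = -25558 kJ/min = -425.97 kW
Heat removed = 1533.5 MJ/h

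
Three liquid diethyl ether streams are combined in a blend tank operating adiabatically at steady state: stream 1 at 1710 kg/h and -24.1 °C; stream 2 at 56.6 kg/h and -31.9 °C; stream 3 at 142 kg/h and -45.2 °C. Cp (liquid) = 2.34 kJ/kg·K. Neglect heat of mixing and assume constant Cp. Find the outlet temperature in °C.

T_out = -25.9 °C

No heat crosses the boundary, so H_out = H_in.
T_out = Σ ṁᵢCp,ᵢTᵢ / Σ ṁᵢCp,ᵢ
      = -115680 / 4466.1 = -25.901 °C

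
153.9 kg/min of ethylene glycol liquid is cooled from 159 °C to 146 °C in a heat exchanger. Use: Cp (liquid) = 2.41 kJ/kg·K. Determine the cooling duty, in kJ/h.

Q_c = 289000 kJ/h

Q = ṁ·Cp·ΔT = 153.9 × 2.41 × (146 − 159) = -4821.7 kJ/min
Converting: 4821.7 / 60 s = 80.361 kW
Cooling duty = 289300 kJ/h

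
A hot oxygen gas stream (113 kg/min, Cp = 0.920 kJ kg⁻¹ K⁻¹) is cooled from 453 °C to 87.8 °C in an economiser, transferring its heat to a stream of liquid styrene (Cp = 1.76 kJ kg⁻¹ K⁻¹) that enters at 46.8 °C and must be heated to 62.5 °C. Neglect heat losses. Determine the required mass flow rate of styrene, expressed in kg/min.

Heat released by hot stream: Q = 113 × 0.920 × (453 − 87.8) = 37966 kJ/min
Energy balance on cold side (adiabatic exchanger): Q = ṁ_c·Cp_c·(T_c,out − T_c,in)
ṁ_c = 37966 / [1.76 × (62.5 − 46.8)] = 1374 kg/min

ṁ_c = 1370 kg/min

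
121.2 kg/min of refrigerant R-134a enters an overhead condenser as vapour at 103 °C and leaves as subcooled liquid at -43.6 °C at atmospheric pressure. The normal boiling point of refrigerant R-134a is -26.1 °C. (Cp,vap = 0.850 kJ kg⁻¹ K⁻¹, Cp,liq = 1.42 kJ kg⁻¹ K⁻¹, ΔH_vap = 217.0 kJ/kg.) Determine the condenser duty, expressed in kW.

vapour 103→-26.1 °C: -109.73 kJ/kg
condensation at -26.1 °C: -217 kJ/kg
liquid -26.1→-43.6 °C: -24.85 kJ/kg
Δh = -109.73 + -217 + -24.85 = -351.58 kJ/kg
Q = ṁ·Δh = 121.2 kg/min × -351.58 kJ/kg = -42612 kJ/min
|Q| = 710.2 kW

Q_c = 710 kW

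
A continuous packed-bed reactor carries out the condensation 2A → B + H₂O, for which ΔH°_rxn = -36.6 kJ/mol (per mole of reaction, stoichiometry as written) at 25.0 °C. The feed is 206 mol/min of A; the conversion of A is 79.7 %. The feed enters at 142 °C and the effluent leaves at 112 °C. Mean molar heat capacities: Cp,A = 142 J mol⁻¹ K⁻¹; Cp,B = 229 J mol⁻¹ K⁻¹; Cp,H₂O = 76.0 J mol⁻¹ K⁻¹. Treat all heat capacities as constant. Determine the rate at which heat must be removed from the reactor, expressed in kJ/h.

Extent of reaction ξ = 0.797 × 206 / 2 = 82.091 mol/min
Reaction term: ξ·ΔH°_rxn = 82.091 × -36.6 = -3004.5 kJ/min
Sensible, feed 142→25 °C: -3422.5 kJ/min
Outlet flows (mol/min): A 41.818, B 82.091, H₂O 82.091
Sensible, products 25→112 °C: 2694.9 kJ/min
Q = ΔH = -3732.1 kJ/min = -62.202 kW
Heat removed = 223930 kJ/h

Q_out = 224000 kJ/h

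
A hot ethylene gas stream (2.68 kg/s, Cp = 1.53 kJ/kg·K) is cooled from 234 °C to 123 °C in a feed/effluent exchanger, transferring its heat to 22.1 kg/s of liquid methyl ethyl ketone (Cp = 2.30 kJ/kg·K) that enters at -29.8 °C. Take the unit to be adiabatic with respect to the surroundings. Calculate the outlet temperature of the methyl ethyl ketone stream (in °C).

Heat released by hot stream: Q = 2.68 × 1.53 × (234 − 123) = 455.14 kJ/s
Energy balance on cold side (adiabatic exchanger): Q = ṁ_c·Cp_c·(T_c,out − T_c,in)
T_c,out = -29.8 + 455.14/(22.1 × 2.30) = -20.846 °C

T_c,out = -20.8 °C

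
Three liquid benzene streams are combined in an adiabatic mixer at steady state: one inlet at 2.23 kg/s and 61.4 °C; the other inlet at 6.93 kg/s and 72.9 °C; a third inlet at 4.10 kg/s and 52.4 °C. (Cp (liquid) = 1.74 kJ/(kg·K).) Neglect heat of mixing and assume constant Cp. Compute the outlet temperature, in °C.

Energy balance with Q = 0: Σ ṁᵢCp,ᵢ(T_out − Tᵢ) = 0
Σ ṁᵢCp,ᵢTᵢ = 2.23×1.74×61.4 + 6.93×1.74×72.9 + 4.10×1.74×52.4 = 1491.1
Σ ṁᵢCp,ᵢ = 2.23×1.74 + 6.93×1.74 + 4.10×1.74 = 23.072
T_out = 1491.1 / 23.072 = 64.627 °C

T_out = 64.6 °C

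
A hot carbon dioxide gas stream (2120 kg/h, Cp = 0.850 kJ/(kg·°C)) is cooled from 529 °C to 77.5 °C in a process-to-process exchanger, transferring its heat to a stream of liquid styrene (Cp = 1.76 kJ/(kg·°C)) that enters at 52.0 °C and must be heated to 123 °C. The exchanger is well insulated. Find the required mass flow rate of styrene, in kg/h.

ṁ_c = 6510 kg/h

Heat released by hot stream: Q = 2120 × 0.850 × (529 − 77.5) = 813600 kJ/h
Energy balance on cold side (adiabatic exchanger): Q = ṁ_c·Cp_c·(T_c,out − T_c,in)
ṁ_c = 813600 / [1.76 × (123 − 52.0)] = 6510.9 kg/h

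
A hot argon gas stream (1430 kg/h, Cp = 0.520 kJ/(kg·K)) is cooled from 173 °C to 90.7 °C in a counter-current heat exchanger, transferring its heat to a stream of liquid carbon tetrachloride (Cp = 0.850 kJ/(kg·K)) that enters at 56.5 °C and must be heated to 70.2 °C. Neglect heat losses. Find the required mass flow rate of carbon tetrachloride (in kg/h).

Heat released by hot stream: Q = 1430 × 0.520 × (173 − 90.7) = 61198 kJ/h
Energy balance on cold side (adiabatic exchanger): Q = ṁ_c·Cp_c·(T_c,out − T_c,in)
ṁ_c = 61198 / [0.850 × (70.2 − 56.5)] = 5255.3 kg/h

ṁ_c = 5260 kg/h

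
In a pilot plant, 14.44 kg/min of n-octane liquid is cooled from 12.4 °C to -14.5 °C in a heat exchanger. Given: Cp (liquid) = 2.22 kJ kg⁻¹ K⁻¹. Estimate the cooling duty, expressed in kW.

Q_c = 14.4 kW

Q = ṁ·Cp·ΔT = 14.44 × 2.22 × (-14.5 − 12.4) = -862.33 kJ/min
Converting: 862.33 / 60 s = 14.372 kW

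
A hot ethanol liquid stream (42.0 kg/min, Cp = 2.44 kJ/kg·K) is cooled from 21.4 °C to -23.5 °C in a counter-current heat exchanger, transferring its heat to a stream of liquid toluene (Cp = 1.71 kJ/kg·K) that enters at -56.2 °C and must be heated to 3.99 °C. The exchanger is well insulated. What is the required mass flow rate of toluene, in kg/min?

Heat released by hot stream: Q = 42.0 × 2.44 × (21.4 − -23.5) = 4601.4 kJ/min
Energy balance on cold side (adiabatic exchanger): Q = ṁ_c·Cp_c·(T_c,out − T_c,in)
ṁ_c = 4601.4 / [1.71 × (3.99 − -56.2)] = 44.706 kg/min

ṁ_c = 44.7 kg/min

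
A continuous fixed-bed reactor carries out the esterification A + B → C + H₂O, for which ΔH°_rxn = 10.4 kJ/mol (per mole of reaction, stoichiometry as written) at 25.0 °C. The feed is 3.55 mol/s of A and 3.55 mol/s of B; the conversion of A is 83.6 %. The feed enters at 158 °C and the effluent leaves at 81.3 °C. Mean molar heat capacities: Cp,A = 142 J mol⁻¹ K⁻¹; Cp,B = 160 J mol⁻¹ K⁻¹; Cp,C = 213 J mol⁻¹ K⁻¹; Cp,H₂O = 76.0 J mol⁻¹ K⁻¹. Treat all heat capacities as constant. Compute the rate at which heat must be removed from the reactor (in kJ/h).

Q_out = 193000 kJ/h

Extent of reaction ξ = 0.836 × 3.55 = 2.9678 mol/s
Reaction term: ξ·ΔH°_rxn = 2.9678 × 10.4 = 30.865 kJ/s
Sensible, feed 158→25 °C: -142.59 kJ/s
Outlet flows (mol/s): A 0.5822, B 0.5822, C 2.9678, H₂O 2.9678
Sensible, products 25→81.3 °C: 58.187 kJ/s
Q = ΔH = -53.537 kJ/s = -53.537 kW
Heat removed = 192730 kJ/h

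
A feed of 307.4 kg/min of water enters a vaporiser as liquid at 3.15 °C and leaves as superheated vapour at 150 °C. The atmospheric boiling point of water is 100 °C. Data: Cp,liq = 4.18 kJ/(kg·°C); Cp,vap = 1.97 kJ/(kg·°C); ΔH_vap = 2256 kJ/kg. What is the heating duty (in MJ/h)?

liquid 3.15→100 °C: 404.83 kJ/kg
vaporisation at 100 °C: 2256 kJ/kg
vapour 100→150 °C: 98.5 kJ/kg
Δh = 404.83 + 2256 + 98.5 = 2759.3 kJ/kg
Q = ṁ·Δh = 307.4 kg/min × 2759.3 kJ/kg = 848220 kJ/min
|Q| = 14137 kW = 50893 MJ/h

Q = 50900 MJ/h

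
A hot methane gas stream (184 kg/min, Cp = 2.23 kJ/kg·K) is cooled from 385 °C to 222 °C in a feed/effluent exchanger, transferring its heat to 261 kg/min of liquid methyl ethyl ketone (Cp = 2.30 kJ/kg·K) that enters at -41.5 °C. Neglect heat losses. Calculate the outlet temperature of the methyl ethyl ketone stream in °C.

T_c,out = 69.9 °C

Heat released by hot stream: Q = 184 × 2.23 × (385 − 222) = 66882 kJ/min
Energy balance on cold side (adiabatic exchanger): Q = ṁ_c·Cp_c·(T_c,out − T_c,in)
T_c,out = -41.5 + 66882/(261 × 2.30) = 69.915 °C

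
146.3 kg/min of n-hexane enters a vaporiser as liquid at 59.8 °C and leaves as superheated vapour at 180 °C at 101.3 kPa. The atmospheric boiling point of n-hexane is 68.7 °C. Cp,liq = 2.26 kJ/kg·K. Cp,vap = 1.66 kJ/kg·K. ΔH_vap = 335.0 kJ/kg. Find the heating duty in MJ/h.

liquid 59.8→68.7 °C: 20.114 kJ/kg
vaporisation at 68.7 °C: 335 kJ/kg
vapour 68.7→180 °C: 184.76 kJ/kg
Δh = 20.114 + 335 + 184.76 = 539.87 kJ/kg
Q = ṁ·Δh = 146.3 kg/min × 539.87 kJ/kg = 78983 kJ/min
|Q| = 1316.4 kW = 4739 MJ/h

Q = 4740 MJ/h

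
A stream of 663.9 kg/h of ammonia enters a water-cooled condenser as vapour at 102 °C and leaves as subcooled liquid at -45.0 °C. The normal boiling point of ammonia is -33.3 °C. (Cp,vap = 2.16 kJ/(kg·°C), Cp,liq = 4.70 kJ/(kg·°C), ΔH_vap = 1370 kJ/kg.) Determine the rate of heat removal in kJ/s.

vapour 102→-33.3 °C: -292.25 kJ/kg
condensation at -33.3 °C: -1370 kJ/kg
liquid -33.3→-45.0 °C: -54.99 kJ/kg
Δh = -292.25 + -1370 + -54.99 = -1717.2 kJ/kg
Q = ṁ·Δh = 663.9 kg/h × -1717.2 kJ/kg = -1.1401e+06 kJ/h
|Q| = 316.69 kW

Q_c = 317 kJ/s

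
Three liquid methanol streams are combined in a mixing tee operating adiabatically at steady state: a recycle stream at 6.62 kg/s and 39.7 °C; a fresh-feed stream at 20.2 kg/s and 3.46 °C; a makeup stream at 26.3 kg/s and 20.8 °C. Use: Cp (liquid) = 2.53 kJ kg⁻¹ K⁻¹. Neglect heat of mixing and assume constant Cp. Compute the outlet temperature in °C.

Adiabatic, steady state ⇒ Σ ṁᵢCp,ᵢ(T_out − Tᵢ) = 0
Σ ṁᵢCp,ᵢTᵢ = 6.62×2.53×39.7 + 20.2×2.53×3.46 + 26.3×2.53×20.8 = 2225.8
Σ ṁᵢCp,ᵢ = 6.62×2.53 + 20.2×2.53 + 26.3×2.53 = 134.39
T_out = 2225.8 / 134.39 = 16.561 °C

T_out = 16.6 °C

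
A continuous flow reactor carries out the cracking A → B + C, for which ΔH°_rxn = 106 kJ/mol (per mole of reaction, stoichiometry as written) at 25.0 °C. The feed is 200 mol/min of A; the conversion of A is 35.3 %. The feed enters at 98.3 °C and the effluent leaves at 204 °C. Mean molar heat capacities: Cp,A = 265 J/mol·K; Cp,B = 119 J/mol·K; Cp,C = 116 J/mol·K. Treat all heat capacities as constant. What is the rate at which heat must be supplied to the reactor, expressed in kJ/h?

Q_in = 762000 kJ/h

Extent of reaction ξ = 0.353 × 200 = 70.6 mol/min
Reaction term: ξ·ΔH°_rxn = 70.6 × 106 = 7483.6 kJ/min
Sensible, feed 98.3→25 °C: -3884.9 kJ/min
Outlet flows (mol/min): A 129.4, B 70.6, C 70.6
Sensible, products 25→204 °C: 9107.9 kJ/min
Q = ΔH = 12707 kJ/min = 211.78 kW
Heat supplied = 762390 kJ/h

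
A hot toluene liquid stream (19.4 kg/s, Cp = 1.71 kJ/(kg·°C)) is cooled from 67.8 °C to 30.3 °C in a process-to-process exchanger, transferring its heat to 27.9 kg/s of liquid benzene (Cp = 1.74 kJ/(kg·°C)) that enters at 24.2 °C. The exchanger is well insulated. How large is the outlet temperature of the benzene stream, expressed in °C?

T_c,out = 49.8 °C

Heat released by hot stream: Q = 19.4 × 1.71 × (67.8 − 30.3) = 1244 kJ/s
Energy balance on cold side (adiabatic exchanger): Q = ṁ_c·Cp_c·(T_c,out − T_c,in)
T_c,out = 24.2 + 1244/(27.9 × 1.74) = 49.826 °C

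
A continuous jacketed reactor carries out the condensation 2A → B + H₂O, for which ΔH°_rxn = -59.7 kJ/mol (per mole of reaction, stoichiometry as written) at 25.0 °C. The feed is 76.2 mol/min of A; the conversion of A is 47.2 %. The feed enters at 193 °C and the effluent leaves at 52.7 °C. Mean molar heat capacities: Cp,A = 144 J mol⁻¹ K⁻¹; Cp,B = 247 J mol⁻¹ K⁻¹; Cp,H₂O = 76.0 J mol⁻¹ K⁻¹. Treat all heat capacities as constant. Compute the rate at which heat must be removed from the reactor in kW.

Q_out = 43.3 kW

Extent of reaction ξ = 0.472 × 76.2 / 2 = 17.983 mol/min
Reaction term: ξ·ΔH°_rxn = 17.983 × -59.7 = -1073.6 kJ/min
Sensible, feed 193→25 °C: -1843.4 kJ/min
Outlet flows (mol/min): A 40.234, B 17.983, H₂O 17.983
Sensible, products 25→52.7 °C: 321.38 kJ/min
Q = ΔH = -2595.6 kJ/min = -43.261 kW
Heat removed = 43.261 kW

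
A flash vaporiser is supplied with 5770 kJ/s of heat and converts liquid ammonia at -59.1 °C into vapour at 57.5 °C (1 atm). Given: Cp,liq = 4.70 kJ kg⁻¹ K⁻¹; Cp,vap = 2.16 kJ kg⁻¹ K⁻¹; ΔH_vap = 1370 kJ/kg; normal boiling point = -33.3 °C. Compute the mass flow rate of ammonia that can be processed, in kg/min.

Δh = 4.70×(-33.3−-59.1) + 1370 + 2.16×(57.5−-33.3) = 1687.4 kJ/kg
Q = 5770 kJ/s = 5770 kJ/s = 346200 kJ/min
ṁ = Q/Δh = 346200 / 1687.4 = 205.17 kg/min

ṁ = 205 kg/min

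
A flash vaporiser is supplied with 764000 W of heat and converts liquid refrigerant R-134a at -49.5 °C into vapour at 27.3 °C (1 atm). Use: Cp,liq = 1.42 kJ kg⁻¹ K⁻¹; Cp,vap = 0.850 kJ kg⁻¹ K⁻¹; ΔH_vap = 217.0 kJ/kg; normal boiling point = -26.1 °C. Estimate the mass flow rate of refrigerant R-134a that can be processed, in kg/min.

Δh = 1.42×(-26.1−-49.5) + 217.0 + 0.850×(27.3−-26.1) = 295.62 kJ/kg
Q = 764000 W = 764 kJ/s = 45840 kJ/min
ṁ = Q/Δh = 45840 / 295.62 = 155.06 kg/min

ṁ = 155 kg/min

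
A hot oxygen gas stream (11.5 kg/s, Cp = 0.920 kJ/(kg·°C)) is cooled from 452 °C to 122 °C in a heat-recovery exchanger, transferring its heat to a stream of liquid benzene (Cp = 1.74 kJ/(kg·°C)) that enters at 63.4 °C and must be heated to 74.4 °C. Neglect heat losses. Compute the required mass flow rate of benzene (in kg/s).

ṁ_c = 182 kg/s

Heat released by hot stream: Q = 11.5 × 0.920 × (452 − 122) = 3491.4 kJ/s
Energy balance on cold side (adiabatic exchanger): Q = ṁ_c·Cp_c·(T_c,out − T_c,in)
ṁ_c = 3491.4 / [1.74 × (74.4 − 63.4)] = 182.41 kg/s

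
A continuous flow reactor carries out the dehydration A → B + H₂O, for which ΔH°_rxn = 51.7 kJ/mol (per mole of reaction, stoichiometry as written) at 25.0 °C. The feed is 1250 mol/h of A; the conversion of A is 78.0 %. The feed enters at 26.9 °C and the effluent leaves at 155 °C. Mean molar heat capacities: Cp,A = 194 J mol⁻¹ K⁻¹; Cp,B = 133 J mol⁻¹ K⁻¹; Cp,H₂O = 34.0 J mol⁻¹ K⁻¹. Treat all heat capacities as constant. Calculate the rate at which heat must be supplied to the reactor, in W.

Q_in = 21700 W

Extent of reaction ξ = 0.780 × 1250 = 975 mol/h
Reaction term: ξ·ΔH°_rxn = 975 × 51.7 = 50408 kJ/h
Sensible, feed 26.9→25 °C: -460.75 kJ/h
Outlet flows (mol/h): A 275, B 975, H₂O 975
Sensible, products 25→155 °C: 28103 kJ/h
Q = ΔH = 78050 kJ/h = 21.68 kW
Heat supplied = 21680 W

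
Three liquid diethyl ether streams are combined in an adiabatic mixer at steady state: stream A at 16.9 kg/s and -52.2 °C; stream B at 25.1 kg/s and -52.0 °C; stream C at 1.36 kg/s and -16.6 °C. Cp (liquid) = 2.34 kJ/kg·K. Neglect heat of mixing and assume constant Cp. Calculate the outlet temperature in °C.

T_out = -51.0 °C

Adiabatic, steady state ⇒ Σ ṁᵢCp,ᵢ(T_out − Tᵢ) = 0
T_out = Σ ṁᵢCp,ᵢTᵢ / Σ ṁᵢCp,ᵢ
      = -5171.3 / 101.46 = -50.968 °C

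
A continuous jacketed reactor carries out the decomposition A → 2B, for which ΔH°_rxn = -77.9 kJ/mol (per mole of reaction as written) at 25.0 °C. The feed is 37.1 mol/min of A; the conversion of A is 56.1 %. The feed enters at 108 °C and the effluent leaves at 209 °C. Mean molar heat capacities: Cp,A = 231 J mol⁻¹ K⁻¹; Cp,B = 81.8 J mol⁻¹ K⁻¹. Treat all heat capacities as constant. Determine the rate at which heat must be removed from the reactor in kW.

Q_out = 16.9 kW

Extent of reaction ξ = 0.561 × 37.1 = 20.813 mol/min
Reaction term: ξ·ΔH°_rxn = 20.813 × -77.9 = -1621.3 kJ/min
Sensible, feed 108→25 °C: -711.32 kJ/min
Outlet flows (mol/min): A 16.287, B 41.626
Sensible, products 25→209 °C: 1318.8 kJ/min
Q = ΔH = -1013.9 kJ/min = -16.898 kW
Heat removed = 16.898 kW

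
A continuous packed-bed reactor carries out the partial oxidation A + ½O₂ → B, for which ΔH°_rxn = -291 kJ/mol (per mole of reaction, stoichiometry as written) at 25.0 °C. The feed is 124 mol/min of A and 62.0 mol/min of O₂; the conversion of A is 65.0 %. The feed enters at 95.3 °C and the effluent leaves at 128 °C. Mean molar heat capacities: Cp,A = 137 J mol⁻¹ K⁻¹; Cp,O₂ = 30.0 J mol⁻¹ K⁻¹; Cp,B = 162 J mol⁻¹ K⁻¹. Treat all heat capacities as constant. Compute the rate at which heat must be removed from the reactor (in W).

Q_out = 379000 W

Extent of reaction ξ = 0.650 × 124 = 80.6 mol/min
Reaction term: ξ·ΔH°_rxn = 80.6 × -291 = -23455 kJ/min
Sensible, feed 95.3→25 °C: -1325 kJ/min
Outlet flows (mol/min): A 43.4, O₂ 21.7, B 80.6
Sensible, products 25→128 °C: 2024.4 kJ/min
Q = ΔH = -22755 kJ/min = -379.25 kW
Heat removed = 379250 W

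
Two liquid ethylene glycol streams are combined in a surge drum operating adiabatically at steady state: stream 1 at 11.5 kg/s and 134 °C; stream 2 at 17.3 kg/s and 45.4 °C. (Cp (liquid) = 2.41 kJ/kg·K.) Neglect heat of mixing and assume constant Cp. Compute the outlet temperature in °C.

No heat crosses the boundary, so H_out = H_in.
Σ ṁᵢCp,ᵢTᵢ = 11.5×2.41×134 + 17.3×2.41×45.4 = 5606.7
Σ ṁᵢCp,ᵢ = 11.5×2.41 + 17.3×2.41 = 69.408
T_out = 5606.7 / 69.408 = 80.778 °C

T_out = 80.8 °C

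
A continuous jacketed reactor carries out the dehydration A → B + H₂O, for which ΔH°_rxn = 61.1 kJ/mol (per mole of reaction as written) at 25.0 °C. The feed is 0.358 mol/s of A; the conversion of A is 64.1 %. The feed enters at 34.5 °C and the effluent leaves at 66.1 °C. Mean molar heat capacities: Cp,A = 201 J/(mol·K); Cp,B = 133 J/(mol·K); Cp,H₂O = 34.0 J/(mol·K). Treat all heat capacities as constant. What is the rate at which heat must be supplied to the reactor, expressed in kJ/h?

Extent of reaction ξ = 0.641 × 0.358 = 0.22948 mol/s
Reaction term: ξ·ΔH°_rxn = 0.22948 × 61.1 = 14.021 kJ/s
Sensible, feed 34.5→25 °C: -0.6836 kJ/s
Outlet flows (mol/s): A 0.12852, B 0.22948, H₂O 0.22948
Sensible, products 25→66.1 °C: 2.6368 kJ/s
Q = ΔH = 15.974 kJ/s = 15.974 kW
Heat supplied = 57508 kJ/h

Q_in = 57500 kJ/h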